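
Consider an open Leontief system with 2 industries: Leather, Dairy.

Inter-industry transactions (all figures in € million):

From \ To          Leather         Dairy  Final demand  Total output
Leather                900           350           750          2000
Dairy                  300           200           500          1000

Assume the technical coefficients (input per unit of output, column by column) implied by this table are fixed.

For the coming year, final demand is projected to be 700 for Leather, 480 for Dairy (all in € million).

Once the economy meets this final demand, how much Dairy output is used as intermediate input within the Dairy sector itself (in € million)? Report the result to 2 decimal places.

z_22 = 190.45

Technical coefficients a_ij = z_ij / X_j:
  a_11 = 900/2000 = 0.45, a_21 = 300/2000 = 0.15
  a_12 = 350/1000 = 0.35, a_22 = 200/1000 = 0.20
I − A =
  [   0.55    -0.35]
  [  -0.15     0.80]
det(I−A) = (0.55)(0.80) − (-0.35)(-0.15) = 0.3875
adj(I−A) = [[0.80, 0.35], [0.15, 0.55]]
(I − A)⁻¹ = adj(I−A) / det(I−A) ≈
  [   2.0645     0.9032]
  [   0.3871     1.4194]
First solve x = (I − A)⁻¹ d = adj(I−A)·d / det(I−A); in particular x_2 = (0.15·700 + 0.55·480) / 0.3875 = 369.00 / 0.3875 ≈ 952.2581.
Intermediate flow from 2 to 2: z_22 = a_22 · x_2 = 0.20 × 369.00 / 0.3875 = 73.80 / 0.3875 ≈ 190.45.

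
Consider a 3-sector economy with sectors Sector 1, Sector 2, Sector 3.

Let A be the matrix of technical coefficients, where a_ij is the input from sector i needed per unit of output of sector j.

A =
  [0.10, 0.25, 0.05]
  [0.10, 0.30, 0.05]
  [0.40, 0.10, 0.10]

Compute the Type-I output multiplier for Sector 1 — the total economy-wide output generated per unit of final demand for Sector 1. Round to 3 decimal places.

I − A =
  [   0.90    -0.25    -0.05]
  [  -0.10     0.70    -0.05]
  [  -0.40    -0.10     0.90]
Cofactors of I−A, C_ij = (−1)^(i+j)·(minor ij) (rows/columns in the sector order above):
  C_11 = (0.70)(0.90) − (-0.05)(-0.10) = 0.6250
  C_12 = −[(-0.10)(0.90) − (-0.05)(-0.40)] = 0.1100
  C_13 = (-0.10)(-0.10) − (0.70)(-0.40) = 0.2900
  C_21 = −[(-0.25)(0.90) − (-0.05)(-0.10)] = 0.2300
  C_22 = (0.90)(0.90) − (-0.05)(-0.40) = 0.7900
  C_23 = −[(0.90)(-0.10) − (-0.25)(-0.40)] = 0.1900
  C_31 = (-0.25)(-0.05) − (-0.05)(0.70) = 0.0475
  C_32 = −[(0.90)(-0.05) − (-0.05)(-0.10)] = 0.0500
  C_33 = (0.90)(0.70) − (-0.25)(-0.10) = 0.6050
det(I−A) = Σ_j (I−A)_1j·C_1j = (0.90)(0.6250) + (-0.25)(0.1100) + (-0.05)(0.2900) = 0.5205
adj(I−A) = Cᵀ =
  [ 0.6250   0.2300   0.0475]
  [ 0.1100   0.7900   0.0500]
  [ 0.2900   0.1900   0.6050]
(I − A)⁻¹ = adj(I−A) / det(I−A) ≈
  [   1.2008     0.4419     0.0913]
  [   0.2113     1.5178     0.0961]
  [   0.5572     0.3650     1.1623]
The output multiplier for sector j is the column-j sum of the Leontief inverse (I − A)⁻¹ = adj(I−A) / det(I−A).
Column 1 of adj(I−A): (0.6250, 0.1100, 0.2900); det(I−A) = 0.5205.
m_1 = (0.6250 + 0.1100 + 0.2900) / 0.5205 = 1.025 / 0.5205 ≈ 1.969.

m_1 = 1.969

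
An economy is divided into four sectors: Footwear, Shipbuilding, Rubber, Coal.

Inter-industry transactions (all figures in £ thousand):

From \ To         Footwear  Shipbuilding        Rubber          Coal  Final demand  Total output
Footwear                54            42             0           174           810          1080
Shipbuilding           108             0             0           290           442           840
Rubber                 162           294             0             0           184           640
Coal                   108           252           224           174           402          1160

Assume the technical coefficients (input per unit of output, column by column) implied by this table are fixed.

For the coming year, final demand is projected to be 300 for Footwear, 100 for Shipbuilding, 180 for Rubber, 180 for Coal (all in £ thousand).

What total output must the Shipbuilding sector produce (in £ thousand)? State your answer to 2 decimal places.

x_S = 263.12

Technical coefficients a_ij = z_ij / X_j:
  a_FF = 54/1080 = 0.05, a_SF = 108/1080 = 0.10, a_RF = 162/1080 = 0.15, a_CF = 108/1080 = 0.10
  a_FS = 42/840 = 0.05, a_SS = 0/840 = 0.00, a_RS = 294/840 = 0.35, a_CS = 252/840 = 0.30
  a_FR = 0/640 = 0.00, a_SR = 0/640 = 0.00, a_RR = 0/640 = 0.00, a_CR = 224/640 = 0.35
  a_FC = 174/1160 = 0.15, a_SC = 290/1160 = 0.25, a_RC = 0/1160 = 0.00, a_CC = 174/1160 = 0.15
I − A =
  [   0.95    -0.05     0.00    -0.15]
  [  -0.10     1.00     0.00    -0.25]
  [  -0.15    -0.35     1.00     0.00]
  [  -0.10    -0.30    -0.35     0.85]
Compute the cofactors C_ij = (−1)^(i+j)·(3×3 minor ij) of I−A; the adjugate is their transpose:
adj(I−A) = Cᵀ =
  [ 0.744375   0.105875   0.056875   0.162500]
  [ 0.123125   0.784625   0.088375   0.252500]
  [ 0.154750   0.290500   0.711250   0.112750]
  [ 0.194750   0.409000   0.330750   0.945000]
det(I−A) = Σ_j (I−A)_1j·C_1j = (0.95)(0.744375) + (-0.05)(0.123125) + (0.00)(0.154750) + (-0.15)(0.194750) = 0.6717875
(I − A)⁻¹ = adj(I−A) / det(I−A) ≈
  [   1.1081     0.1576     0.0847     0.2419]
  [   0.1833     1.1680     0.1316     0.3759]
  [   0.2304     0.4324     1.0587     0.1678]
  [   0.2899     0.6088     0.4923     1.4067]
x = (I − A)⁻¹ d = adj(I−A)·d / det(I−A), with det(I−A) = 0.6717875:
  x_F = (0.744375·300 + 0.105875·100 + 0.056875·180 + 0.162500·180) / 0.6717875 = 273.3875 / 0.6717875 ≈ 406.96
  x_S = (0.123125·300 + 0.784625·100 + 0.088375·180 + 0.252500·180) / 0.6717875 = 176.7575 / 0.6717875 ≈ 263.12
  x_R = (0.154750·300 + 0.290500·100 + 0.711250·180 + 0.112750·180) / 0.6717875 = 223.795 / 0.6717875 ≈ 333.13
  x_C = (0.194750·300 + 0.409000·100 + 0.330750·180 + 0.945000·180) / 0.6717875 = 328.96 / 0.6717875 ≈ 489.68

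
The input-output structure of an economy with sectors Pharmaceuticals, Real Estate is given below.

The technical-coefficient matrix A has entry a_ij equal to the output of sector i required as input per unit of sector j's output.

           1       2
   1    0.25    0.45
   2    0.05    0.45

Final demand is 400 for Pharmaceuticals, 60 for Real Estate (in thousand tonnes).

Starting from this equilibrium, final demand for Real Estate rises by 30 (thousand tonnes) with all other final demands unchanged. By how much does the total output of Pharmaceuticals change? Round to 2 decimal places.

Δx_1 = 34.62

I − A =
  [   0.75    -0.45]
  [  -0.05     0.55]
det(I−A) = (0.75)(0.55) − (-0.45)(-0.05) = 0.3900
adj(I−A) = [[0.55, 0.45], [0.05, 0.75]]
(I − A)⁻¹ = adj(I−A) / det(I−A) ≈
  [   1.4103     1.1538]
  [   0.1282     1.9231]
Δx = (I − A)⁻¹ Δd with Δd having +30 in the Real Estate component and 0 elsewhere.
So Δx_1 = L_12 · (+30), where L_12 = adj(I−A)_12 / det(I−A) = 0.45 / 0.3900.
Δx_1 = 0.45 × (+30) / 0.3900 = 13.50 / 0.3900 ≈ 34.62.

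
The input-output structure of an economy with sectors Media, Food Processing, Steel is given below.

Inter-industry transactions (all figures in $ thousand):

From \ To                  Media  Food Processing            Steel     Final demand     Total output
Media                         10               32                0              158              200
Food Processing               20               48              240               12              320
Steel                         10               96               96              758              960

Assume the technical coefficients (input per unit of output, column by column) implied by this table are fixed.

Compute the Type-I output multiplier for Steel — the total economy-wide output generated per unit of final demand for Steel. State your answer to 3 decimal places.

m_3 = 1.643

Technical coefficients a_ij = z_ij / X_j:
  a_11 = 10/200 = 0.05, a_21 = 20/200 = 0.10, a_31 = 10/200 = 0.05
  a_12 = 32/320 = 0.10, a_22 = 48/320 = 0.15, a_32 = 96/320 = 0.30
  a_13 = 0/960 = 0.00, a_23 = 240/960 = 0.25, a_33 = 96/960 = 0.10
I − A =
  [   0.95    -0.10     0.00]
  [  -0.10     0.85    -0.25]
  [  -0.05    -0.30     0.90]
Cofactors of I−A, C_ij = (−1)^(i+j)·(minor ij) (rows/columns in the sector order above):
  C_11 = (0.85)(0.90) − (-0.25)(-0.30) = 0.6900
  C_12 = −[(-0.10)(0.90) − (-0.25)(-0.05)] = 0.1025
  C_13 = (-0.10)(-0.30) − (0.85)(-0.05) = 0.0725
  C_21 = −[(-0.10)(0.90) − (0.00)(-0.30)] = 0.0900
  C_22 = (0.95)(0.90) − (0.00)(-0.05) = 0.8550
  C_23 = −[(0.95)(-0.30) − (-0.10)(-0.05)] = 0.2900
  C_31 = (-0.10)(-0.25) − (0.00)(0.85) = 0.0250
  C_32 = −[(0.95)(-0.25) − (0.00)(-0.10)] = 0.2375
  C_33 = (0.95)(0.85) − (-0.10)(-0.10) = 0.7975
det(I−A) = Σ_j (I−A)_1j·C_1j = (0.95)(0.6900) + (-0.10)(0.1025) + (0.00)(0.0725) = 0.64525
adj(I−A) = Cᵀ =
  [ 0.6900   0.0900   0.0250]
  [ 0.1025   0.8550   0.2375]
  [ 0.0725   0.2900   0.7975]
(I − A)⁻¹ = adj(I−A) / det(I−A) ≈
  [   1.0694     0.1395     0.0387]
  [   0.1589     1.3251     0.3681]
  [   0.1124     0.4494     1.2360]
The output multiplier for sector j is the column-j sum of the Leontief inverse (I − A)⁻¹ = adj(I−A) / det(I−A).
Column 3 of adj(I−A): (0.0250, 0.2375, 0.7975); det(I−A) = 0.64525.
m_3 = (0.0250 + 0.2375 + 0.7975) / 0.64525 = 1.06 / 0.64525 ≈ 1.643.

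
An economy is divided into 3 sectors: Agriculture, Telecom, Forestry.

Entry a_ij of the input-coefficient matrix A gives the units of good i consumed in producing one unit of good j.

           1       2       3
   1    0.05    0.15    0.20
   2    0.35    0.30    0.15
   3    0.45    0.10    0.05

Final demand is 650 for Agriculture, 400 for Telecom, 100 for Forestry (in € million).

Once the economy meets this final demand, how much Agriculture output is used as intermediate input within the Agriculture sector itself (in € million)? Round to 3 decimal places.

z_11 = 51.667

I − A =
  [   0.95    -0.15    -0.20]
  [  -0.35     0.70    -0.15]
  [  -0.45    -0.10     0.95]
Cofactors of I−A, C_ij = (−1)^(i+j)·(minor ij) (rows/columns in the sector order above):
  C_11 = (0.70)(0.95) − (-0.15)(-0.10) = 0.6500
  C_12 = −[(-0.35)(0.95) − (-0.15)(-0.45)] = 0.4000
  C_13 = (-0.35)(-0.10) − (0.70)(-0.45) = 0.3500
  C_21 = −[(-0.15)(0.95) − (-0.20)(-0.10)] = 0.1625
  C_22 = (0.95)(0.95) − (-0.20)(-0.45) = 0.8125
  C_23 = −[(0.95)(-0.10) − (-0.15)(-0.45)] = 0.1625
  C_31 = (-0.15)(-0.15) − (-0.20)(0.70) = 0.1625
  C_32 = −[(0.95)(-0.15) − (-0.20)(-0.35)] = 0.2125
  C_33 = (0.95)(0.70) − (-0.15)(-0.35) = 0.6125
det(I−A) = Σ_j (I−A)_1j·C_1j = (0.95)(0.6500) + (-0.15)(0.4000) + (-0.20)(0.3500) = 0.4875
adj(I−A) = Cᵀ =
  [ 0.6500   0.1625   0.1625]
  [ 0.4000   0.8125   0.2125]
  [ 0.3500   0.1625   0.6125]
(I − A)⁻¹ = adj(I−A) / det(I−A) ≈
  [   1.3333     0.3333     0.3333]
  [   0.8205     1.6667     0.4359]
  [   0.7179     0.3333     1.2564]
First solve x = (I − A)⁻¹ d = adj(I−A)·d / det(I−A); in particular x_1 = (0.6500·650 + 0.1625·400 + 0.1625·100) / 0.4875 = 503.75 / 0.4875 ≈ 1033.33333.
Intermediate flow from 1 to 1: z_11 = a_11 · x_1 = 0.05 × 503.75 / 0.4875 = 25.1875 / 0.4875 ≈ 51.667.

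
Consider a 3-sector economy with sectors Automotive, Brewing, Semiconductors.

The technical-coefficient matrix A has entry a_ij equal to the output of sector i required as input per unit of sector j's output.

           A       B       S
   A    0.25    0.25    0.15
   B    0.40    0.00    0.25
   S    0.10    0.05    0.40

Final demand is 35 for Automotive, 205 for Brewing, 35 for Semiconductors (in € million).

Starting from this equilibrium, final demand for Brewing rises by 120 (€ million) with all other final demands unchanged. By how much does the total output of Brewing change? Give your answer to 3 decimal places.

Δx_B = 146.475

I − A =
  [   0.75    -0.25    -0.15]
  [  -0.40     1.00    -0.25]
  [  -0.10    -0.05     0.60]
Cofactors of I−A, C_ij = (−1)^(i+j)·(minor ij) (rows/columns in the sector order above):
  C_11 = (1.00)(0.60) − (-0.25)(-0.05) = 0.5875
  C_12 = −[(-0.40)(0.60) − (-0.25)(-0.10)] = 0.2650
  C_13 = (-0.40)(-0.05) − (1.00)(-0.10) = 0.1200
  C_21 = −[(-0.25)(0.60) − (-0.15)(-0.05)] = 0.1575
  C_22 = (0.75)(0.60) − (-0.15)(-0.10) = 0.4350
  C_23 = −[(0.75)(-0.05) − (-0.25)(-0.10)] = 0.0625
  C_31 = (-0.25)(-0.25) − (-0.15)(1.00) = 0.2125
  C_32 = −[(0.75)(-0.25) − (-0.15)(-0.40)] = 0.2475
  C_33 = (0.75)(1.00) − (-0.25)(-0.40) = 0.6500
det(I−A) = Σ_j (I−A)_1j·C_1j = (0.75)(0.5875) + (-0.25)(0.2650) + (-0.15)(0.1200) = 0.356375
adj(I−A) = Cᵀ =
  [ 0.5875   0.1575   0.2125]
  [ 0.2650   0.4350   0.2475]
  [ 0.1200   0.0625   0.6500]
(I − A)⁻¹ = adj(I−A) / det(I−A) ≈
  [   1.6485     0.4420     0.5963]
  [   0.7436     1.2206     0.6945]
  [   0.3367     0.1754     1.8239]
Δx = (I − A)⁻¹ Δd with Δd having +120 in the Brewing component and 0 elsewhere.
So Δx_B = L_BB · (+120), where L_BB = adj(I−A)_BB / det(I−A) = 0.4350 / 0.356375.
Δx_B = 0.4350 × (+120) / 0.356375 = 52.20 / 0.356375 ≈ 146.475.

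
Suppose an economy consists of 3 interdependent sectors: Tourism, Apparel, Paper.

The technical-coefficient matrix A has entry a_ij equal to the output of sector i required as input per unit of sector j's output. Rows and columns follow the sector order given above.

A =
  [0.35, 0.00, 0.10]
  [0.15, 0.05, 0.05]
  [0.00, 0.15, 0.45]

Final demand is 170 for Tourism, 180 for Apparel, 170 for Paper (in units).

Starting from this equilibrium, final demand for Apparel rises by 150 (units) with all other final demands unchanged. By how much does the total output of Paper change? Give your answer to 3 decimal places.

I − A =
  [   0.65     0.00    -0.10]
  [  -0.15     0.95    -0.05]
  [   0.00    -0.15     0.55]
Cofactors of I−A, C_ij = (−1)^(i+j)·(minor ij) (rows/columns in the sector order above):
  C_11 = (0.95)(0.55) − (-0.05)(-0.15) = 0.5150
  C_12 = −[(-0.15)(0.55) − (-0.05)(0.00)] = 0.0825
  C_13 = (-0.15)(-0.15) − (0.95)(0.00) = 0.0225
  C_21 = −[(0.00)(0.55) − (-0.10)(-0.15)] = 0.0150
  C_22 = (0.65)(0.55) − (-0.10)(0.00) = 0.3575
  C_23 = −[(0.65)(-0.15) − (0.00)(0.00)] = 0.0975
  C_31 = (0.00)(-0.05) − (-0.10)(0.95) = 0.0950
  C_32 = −[(0.65)(-0.05) − (-0.10)(-0.15)] = 0.0475
  C_33 = (0.65)(0.95) − (0.00)(-0.15) = 0.6175
det(I−A) = Σ_j (I−A)_1j·C_1j = (0.65)(0.5150) + (0.00)(0.0825) + (-0.10)(0.0225) = 0.3325
adj(I−A) = Cᵀ =
  [ 0.5150   0.0150   0.0950]
  [ 0.0825   0.3575   0.0475]
  [ 0.0225   0.0975   0.6175]
(I − A)⁻¹ = adj(I−A) / det(I−A) ≈
  [   1.5489     0.0451     0.2857]
  [   0.2481     1.0752     0.1429]
  [   0.0677     0.2932     1.8571]
Δx = (I − A)⁻¹ Δd with Δd having +150 in the Apparel component and 0 elsewhere.
So Δx_3 = L_32 · (+150), where L_32 = adj(I−A)_32 / det(I−A) = 0.0975 / 0.3325.
Δx_3 = 0.0975 × (+150) / 0.3325 = 14.625 / 0.3325 ≈ 43.985.

Δx_3 = 43.985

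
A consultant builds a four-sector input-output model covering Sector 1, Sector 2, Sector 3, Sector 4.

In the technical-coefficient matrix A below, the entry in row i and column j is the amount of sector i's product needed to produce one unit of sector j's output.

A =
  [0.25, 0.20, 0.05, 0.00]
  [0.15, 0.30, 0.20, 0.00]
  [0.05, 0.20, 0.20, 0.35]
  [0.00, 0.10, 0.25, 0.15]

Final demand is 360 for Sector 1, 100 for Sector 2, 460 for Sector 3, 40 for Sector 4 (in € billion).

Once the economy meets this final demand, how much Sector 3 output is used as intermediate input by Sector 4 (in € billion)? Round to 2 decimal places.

z_34 = 134.54

I − A =
  [   0.75    -0.20    -0.05     0.00]
  [  -0.15     0.70    -0.20     0.00]
  [  -0.05    -0.20     0.80    -0.35]
  [   0.00    -0.10    -0.25     0.85]
Compute the cofactors C_ij = (−1)^(i+j)·(3×3 minor ij) of I−A; the adjugate is their transpose:
adj(I−A) = Cᵀ =
  [ 0.373750   0.128750   0.063750   0.026250]
  [ 0.097375   0.442250   0.133875   0.055125]
  [ 0.060500   0.162250   0.420750   0.173250]
  [ 0.029250   0.099750   0.139500   0.360750]
det(I−A) = Σ_j (I−A)_1j·C_1j = (0.75)(0.373750) + (-0.20)(0.097375) + (-0.05)(0.060500) + (0.00)(0.029250) = 0.2578125
(I − A)⁻¹ = adj(I−A) / det(I−A) ≈
  [   1.4497     0.4994     0.2473     0.1018]
  [   0.3777     1.7154     0.5193     0.2138]
  [   0.2347     0.6293     1.6320     0.6720]
  [   0.1135     0.3869     0.5411     1.3993]
First solve x = (I − A)⁻¹ d = adj(I−A)·d / det(I−A); in particular x_4 = (0.029250·360 + 0.099750·100 + 0.139500·460 + 0.360750·40) / 0.2578125 = 99.105 / 0.2578125 ≈ 384.4073.
Intermediate flow from 3 to 4: z_34 = a_34 · x_4 = 0.35 × 99.105 / 0.2578125 = 34.68675 / 0.2578125 ≈ 134.54.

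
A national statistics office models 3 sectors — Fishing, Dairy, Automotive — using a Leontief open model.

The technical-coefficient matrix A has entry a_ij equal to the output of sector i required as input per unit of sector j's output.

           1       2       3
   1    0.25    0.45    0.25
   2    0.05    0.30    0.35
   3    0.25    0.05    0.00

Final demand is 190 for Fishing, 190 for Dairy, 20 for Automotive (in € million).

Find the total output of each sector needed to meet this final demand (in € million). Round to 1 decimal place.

x_1 = 552.7, x_2 = 400.0, x_3 = 178.2

I − A =
  [   0.75    -0.45    -0.25]
  [  -0.05     0.70    -0.35]
  [  -0.25    -0.05     1.00]
Cofactors of I−A, C_ij = (−1)^(i+j)·(minor ij) (rows/columns in the sector order above):
  C_11 = (0.70)(1.00) − (-0.35)(-0.05) = 0.6825
  C_12 = −[(-0.05)(1.00) − (-0.35)(-0.25)] = 0.1375
  C_13 = (-0.05)(-0.05) − (0.70)(-0.25) = 0.1775
  C_21 = −[(-0.45)(1.00) − (-0.25)(-0.05)] = 0.4625
  C_22 = (0.75)(1.00) − (-0.25)(-0.25) = 0.6875
  C_23 = −[(0.75)(-0.05) − (-0.45)(-0.25)] = 0.1500
  C_31 = (-0.45)(-0.35) − (-0.25)(0.70) = 0.3325
  C_32 = −[(0.75)(-0.35) − (-0.25)(-0.05)] = 0.2750
  C_33 = (0.75)(0.70) − (-0.45)(-0.05) = 0.5025
det(I−A) = Σ_j (I−A)_1j·C_1j = (0.75)(0.6825) + (-0.45)(0.1375) + (-0.25)(0.1775) = 0.405625
adj(I−A) = Cᵀ =
  [ 0.6825   0.4625   0.3325]
  [ 0.1375   0.6875   0.2750]
  [ 0.1775   0.1500   0.5025]
(I − A)⁻¹ = adj(I−A) / det(I−A) ≈
  [   1.6826     1.1402     0.8197]
  [   0.3390     1.6949     0.6780]
  [   0.4376     0.3698     1.2388]
x = (I − A)⁻¹ d = adj(I−A)·d / det(I−A), with det(I−A) = 0.405625:
  x_1 = (0.6825·190 + 0.4625·190 + 0.3325·20) / 0.405625 = 224.20 / 0.405625 ≈ 552.7
  x_2 = (0.1375·190 + 0.6875·190 + 0.2750·20) / 0.405625 = 162.25 / 0.405625 = 400.0
  x_3 = (0.1775·190 + 0.1500·190 + 0.5025·20) / 0.405625 = 72.275 / 0.405625 ≈ 178.2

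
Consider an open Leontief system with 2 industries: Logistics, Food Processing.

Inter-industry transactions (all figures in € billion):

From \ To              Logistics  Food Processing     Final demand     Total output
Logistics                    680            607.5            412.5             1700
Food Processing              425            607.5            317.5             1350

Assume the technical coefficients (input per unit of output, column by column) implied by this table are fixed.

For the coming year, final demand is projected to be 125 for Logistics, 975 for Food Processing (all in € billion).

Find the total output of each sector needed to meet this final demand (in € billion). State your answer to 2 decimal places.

x_1 = 2333.33, x_2 = 2833.33

Technical coefficients a_ij = z_ij / X_j:
  a_11 = 680/1700 = 0.40, a_21 = 425/1700 = 0.25
  a_12 = 607.5/1350 = 0.45, a_22 = 607.5/1350 = 0.45
I − A =
  [   0.60    -0.45]
  [  -0.25     0.55]
det(I−A) = (0.60)(0.55) − (-0.45)(-0.25) = 0.2175
adj(I−A) = [[0.55, 0.45], [0.25, 0.60]]
(I − A)⁻¹ = adj(I−A) / det(I−A) ≈
  [   2.5287     2.0690]
  [   1.1494     2.7586]
x = (I − A)⁻¹ d = adj(I−A)·d / det(I−A), with det(I−A) = 0.2175:
  x_1 = (0.55·125 + 0.45·975) / 0.2175 = 507.50 / 0.2175 ≈ 2333.33
  x_2 = (0.25·125 + 0.60·975) / 0.2175 = 616.25 / 0.2175 ≈ 2833.33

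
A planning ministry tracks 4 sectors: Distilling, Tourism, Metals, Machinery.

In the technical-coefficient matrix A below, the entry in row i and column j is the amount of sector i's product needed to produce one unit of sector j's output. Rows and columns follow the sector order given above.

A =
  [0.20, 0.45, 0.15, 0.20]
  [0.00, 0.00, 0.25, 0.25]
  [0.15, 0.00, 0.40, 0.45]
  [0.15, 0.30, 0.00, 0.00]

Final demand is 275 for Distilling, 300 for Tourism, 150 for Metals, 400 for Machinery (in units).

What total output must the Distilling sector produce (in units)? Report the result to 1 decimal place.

I − A =
  [   0.80    -0.45    -0.15    -0.20]
  [   0.00     1.00    -0.25    -0.25]
  [  -0.15     0.00     0.60    -0.45]
  [  -0.15    -0.30     0.00     1.00]
Compute the cofactors C_ij = (−1)^(i+j)·(3×3 minor ij) of I−A; the adjugate is their transpose:
adj(I−A) = Cᵀ =
  [ 0.521250   0.326250   0.266250   0.305625]
  [ 0.076875   0.429375   0.198125   0.211875]
  [ 0.206250   0.214875   0.693125   0.406875]
  [ 0.101250   0.177750   0.099375   0.440625]
det(I−A) = Σ_j (I−A)_1j·C_1j = (0.80)(0.521250) + (-0.45)(0.076875) + (-0.15)(0.206250) + (-0.20)(0.101250) = 0.33121875
(I − A)⁻¹ = adj(I−A) / det(I−A) ≈
  [   1.5737     0.9850     0.8038     0.9227]
  [   0.2321     1.2963     0.5982     0.6397]
  [   0.6227     0.6487     2.0927     1.2284]
  [   0.3057     0.5367     0.3000     1.3303]
x = (I − A)⁻¹ d = adj(I−A)·d / det(I−A), with det(I−A) = 0.33121875:
  x_1 = (0.521250·275 + 0.326250·300 + 0.266250·150 + 0.305625·400) / 0.33121875 = 403.40625 / 0.33121875 ≈ 1217.9
  x_2 = (0.076875·275 + 0.429375·300 + 0.198125·150 + 0.211875·400) / 0.33121875 = 264.421875 / 0.33121875 ≈ 798.3
  x_3 = (0.206250·275 + 0.214875·300 + 0.693125·150 + 0.406875·400) / 0.33121875 = 387.90 / 0.33121875 ≈ 1171.1
  x_4 = (0.101250·275 + 0.177750·300 + 0.099375·150 + 0.440625·400) / 0.33121875 = 272.325 / 0.33121875 ≈ 822.2

x_1 = 1217.9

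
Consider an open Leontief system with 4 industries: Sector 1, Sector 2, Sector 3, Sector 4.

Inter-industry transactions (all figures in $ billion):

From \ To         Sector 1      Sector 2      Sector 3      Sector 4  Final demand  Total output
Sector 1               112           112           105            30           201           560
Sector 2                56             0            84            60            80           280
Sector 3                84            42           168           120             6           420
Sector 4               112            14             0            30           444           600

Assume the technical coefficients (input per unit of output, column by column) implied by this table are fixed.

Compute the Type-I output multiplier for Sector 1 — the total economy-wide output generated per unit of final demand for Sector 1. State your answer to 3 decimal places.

m_1 = 2.901

Technical coefficients a_ij = z_ij / X_j:
  a_11 = 112/560 = 0.20, a_21 = 56/560 = 0.10, a_31 = 84/560 = 0.15, a_41 = 112/560 = 0.20
  a_12 = 112/280 = 0.40, a_22 = 0/280 = 0.00, a_32 = 42/280 = 0.15, a_42 = 14/280 = 0.05
  a_13 = 105/420 = 0.25, a_23 = 84/420 = 0.20, a_33 = 168/420 = 0.40, a_43 = 0/420 = 0.00
  a_14 = 30/600 = 0.05, a_24 = 60/600 = 0.10, a_34 = 120/600 = 0.20, a_44 = 30/600 = 0.05
I − A =
  [   0.80    -0.40    -0.25    -0.05]
  [  -0.10     1.00    -0.20    -0.10]
  [  -0.15    -0.15     0.60    -0.20]
  [  -0.20    -0.05     0.00     0.95]
Compute the cofactors C_ij = (−1)^(i+j)·(3×3 minor ij) of I−A; the adjugate is their transpose:
adj(I−A) = Cᵀ =
  [ 0.536500   0.267625   0.312750   0.122250]
  [ 0.105500   0.404375   0.178750   0.085750]
  [ 0.200000   0.193875   0.699750   0.178250]
  [ 0.118500   0.077625   0.075250   0.378750]
det(I−A) = Σ_j (I−A)_1j·C_1j = (0.80)(0.536500) + (-0.40)(0.105500) + (-0.25)(0.200000) + (-0.05)(0.118500) = 0.331075
(I − A)⁻¹ = adj(I−A) / det(I−A) ≈
  [   1.6205     0.8084     0.9447     0.3693]
  [   0.3187     1.2214     0.5399     0.2590]
  [   0.6041     0.5856     2.1136     0.5384]
  [   0.3579     0.2345     0.2273     1.1440]
The output multiplier for sector j is the column-j sum of the Leontief inverse (I − A)⁻¹ = adj(I−A) / det(I−A).
Column 1 of adj(I−A): (0.536500, 0.105500, 0.200000, 0.118500); det(I−A) = 0.331075.
m_1 = (0.536500 + 0.105500 + 0.200000 + 0.118500) / 0.331075 = 0.9605 / 0.331075 ≈ 2.901.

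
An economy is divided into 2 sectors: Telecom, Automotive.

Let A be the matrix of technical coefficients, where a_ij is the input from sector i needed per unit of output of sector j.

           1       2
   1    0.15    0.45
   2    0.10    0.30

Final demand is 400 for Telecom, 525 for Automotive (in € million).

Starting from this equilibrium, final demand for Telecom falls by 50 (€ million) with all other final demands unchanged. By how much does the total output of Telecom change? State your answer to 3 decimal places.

I − A =
  [   0.85    -0.45]
  [  -0.10     0.70]
det(I−A) = (0.85)(0.70) − (-0.45)(-0.10) = 0.5500
adj(I−A) = [[0.70, 0.45], [0.10, 0.85]]
(I − A)⁻¹ = adj(I−A) / det(I−A) ≈
  [   1.2727     0.8182]
  [   0.1818     1.5455]
Δx = (I − A)⁻¹ Δd with Δd having -50 in the Telecom component and 0 elsewhere.
So Δx_1 = L_11 · (-50), where L_11 = adj(I−A)_11 / det(I−A) = 0.70 / 0.5500.
Δx_1 = 0.70 × (-50) / 0.5500 = -35.00 / 0.5500 ≈ -63.636.

Δx_1 = -63.636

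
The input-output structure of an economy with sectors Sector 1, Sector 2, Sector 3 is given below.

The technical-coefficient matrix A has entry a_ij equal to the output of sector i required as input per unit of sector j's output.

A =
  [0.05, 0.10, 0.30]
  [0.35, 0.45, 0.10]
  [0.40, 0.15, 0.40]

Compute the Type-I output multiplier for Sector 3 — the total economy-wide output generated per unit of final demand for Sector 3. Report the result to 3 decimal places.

I − A =
  [   0.95    -0.10    -0.30]
  [  -0.35     0.55    -0.10]
  [  -0.40    -0.15     0.60]
Cofactors of I−A, C_ij = (−1)^(i+j)·(minor ij) (rows/columns in the sector order above):
  C_11 = (0.55)(0.60) − (-0.10)(-0.15) = 0.3150
  C_12 = −[(-0.35)(0.60) − (-0.10)(-0.40)] = 0.2500
  C_13 = (-0.35)(-0.15) − (0.55)(-0.40) = 0.2725
  C_21 = −[(-0.10)(0.60) − (-0.30)(-0.15)] = 0.1050
  C_22 = (0.95)(0.60) − (-0.30)(-0.40) = 0.4500
  C_23 = −[(0.95)(-0.15) − (-0.10)(-0.40)] = 0.1825
  C_31 = (-0.10)(-0.10) − (-0.30)(0.55) = 0.1750
  C_32 = −[(0.95)(-0.10) − (-0.30)(-0.35)] = 0.2000
  C_33 = (0.95)(0.55) − (-0.10)(-0.35) = 0.4875
det(I−A) = Σ_j (I−A)_1j·C_1j = (0.95)(0.3150) + (-0.10)(0.2500) + (-0.30)(0.2725) = 0.1925
adj(I−A) = Cᵀ =
  [ 0.3150   0.1050   0.1750]
  [ 0.2500   0.4500   0.2000]
  [ 0.2725   0.1825   0.4875]
(I − A)⁻¹ = adj(I−A) / det(I−A) ≈
  [   1.6364     0.5455     0.9091]
  [   1.2987     2.3377     1.0390]
  [   1.4156     0.9481     2.5325]
The output multiplier for sector j is the column-j sum of the Leontief inverse (I − A)⁻¹ = adj(I−A) / det(I−A).
Column 3 of adj(I−A): (0.1750, 0.2000, 0.4875); det(I−A) = 0.1925.
m_3 = (0.1750 + 0.2000 + 0.4875) / 0.1925 = 0.8625 / 0.1925 ≈ 4.481.

m_3 = 4.481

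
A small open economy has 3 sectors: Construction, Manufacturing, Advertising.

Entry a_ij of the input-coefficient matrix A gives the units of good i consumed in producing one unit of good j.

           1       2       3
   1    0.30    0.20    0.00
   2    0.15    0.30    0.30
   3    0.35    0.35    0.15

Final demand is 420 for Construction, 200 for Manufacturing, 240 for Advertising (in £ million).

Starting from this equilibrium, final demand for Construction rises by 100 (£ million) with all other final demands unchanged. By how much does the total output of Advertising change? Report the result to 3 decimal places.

Δx_3 = 100.337

I − A =
  [   0.70    -0.20     0.00]
  [  -0.15     0.70    -0.30]
  [  -0.35    -0.35     0.85]
Cofactors of I−A, C_ij = (−1)^(i+j)·(minor ij) (rows/columns in the sector order above):
  C_11 = (0.70)(0.85) − (-0.30)(-0.35) = 0.4900
  C_12 = −[(-0.15)(0.85) − (-0.30)(-0.35)] = 0.2325
  C_13 = (-0.15)(-0.35) − (0.70)(-0.35) = 0.2975
  C_21 = −[(-0.20)(0.85) − (0.00)(-0.35)] = 0.1700
  C_22 = (0.70)(0.85) − (0.00)(-0.35) = 0.5950
  C_23 = −[(0.70)(-0.35) − (-0.20)(-0.35)] = 0.3150
  C_31 = (-0.20)(-0.30) − (0.00)(0.70) = 0.0600
  C_32 = −[(0.70)(-0.30) − (0.00)(-0.15)] = 0.2100
  C_33 = (0.70)(0.70) − (-0.20)(-0.15) = 0.4600
det(I−A) = Σ_j (I−A)_1j·C_1j = (0.70)(0.4900) + (-0.20)(0.2325) + (0.00)(0.2975) = 0.2965
adj(I−A) = Cᵀ =
  [ 0.4900   0.1700   0.0600]
  [ 0.2325   0.5950   0.2100]
  [ 0.2975   0.3150   0.4600]
(I − A)⁻¹ = adj(I−A) / det(I−A) ≈
  [   1.6526     0.5734     0.2024]
  [   0.7841     2.0067     0.7083]
  [   1.0034     1.0624     1.5514]
Δx = (I − A)⁻¹ Δd with Δd having +100 in the Construction component and 0 elsewhere.
So Δx_3 = L_31 · (+100), where L_31 = adj(I−A)_31 / det(I−A) = 0.2975 / 0.2965.
Δx_3 = 0.2975 × (+100) / 0.2965 = 29.75 / 0.2965 ≈ 100.337.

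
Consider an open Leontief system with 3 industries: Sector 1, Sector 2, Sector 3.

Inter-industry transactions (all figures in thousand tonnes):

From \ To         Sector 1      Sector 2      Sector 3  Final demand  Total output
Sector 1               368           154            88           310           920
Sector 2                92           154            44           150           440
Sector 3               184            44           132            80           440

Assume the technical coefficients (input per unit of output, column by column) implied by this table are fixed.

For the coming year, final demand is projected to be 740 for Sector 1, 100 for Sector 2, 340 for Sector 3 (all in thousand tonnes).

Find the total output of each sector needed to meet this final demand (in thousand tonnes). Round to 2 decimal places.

x_1 = 1985.06, x_2 = 635.18, x_3 = 1143.61

Technical coefficients a_ij = z_ij / X_j:
  a_11 = 368/920 = 0.40, a_21 = 92/920 = 0.10, a_31 = 184/920 = 0.20
  a_12 = 154/440 = 0.35, a_22 = 154/440 = 0.35, a_32 = 44/440 = 0.10
  a_13 = 88/440 = 0.20, a_23 = 44/440 = 0.10, a_33 = 132/440 = 0.30
I − A =
  [   0.60    -0.35    -0.20]
  [  -0.10     0.65    -0.10]
  [  -0.20    -0.10     0.70]
Cofactors of I−A, C_ij = (−1)^(i+j)·(minor ij) (rows/columns in the sector order above):
  C_11 = (0.65)(0.70) − (-0.10)(-0.10) = 0.4450
  C_12 = −[(-0.10)(0.70) − (-0.10)(-0.20)] = 0.0900
  C_13 = (-0.10)(-0.10) − (0.65)(-0.20) = 0.1400
  C_21 = −[(-0.35)(0.70) − (-0.20)(-0.10)] = 0.2650
  C_22 = (0.60)(0.70) − (-0.20)(-0.20) = 0.3800
  C_23 = −[(0.60)(-0.10) − (-0.35)(-0.20)] = 0.1300
  C_31 = (-0.35)(-0.10) − (-0.20)(0.65) = 0.1650
  C_32 = −[(0.60)(-0.10) − (-0.20)(-0.10)] = 0.0800
  C_33 = (0.60)(0.65) − (-0.35)(-0.10) = 0.3550
det(I−A) = Σ_j (I−A)_1j·C_1j = (0.60)(0.4450) + (-0.35)(0.0900) + (-0.20)(0.1400) = 0.2075
adj(I−A) = Cᵀ =
  [ 0.4450   0.2650   0.1650]
  [ 0.0900   0.3800   0.0800]
  [ 0.1400   0.1300   0.3550]
(I − A)⁻¹ = adj(I−A) / det(I−A) ≈
  [   2.1446     1.2771     0.7952]
  [   0.4337     1.8313     0.3855]
  [   0.6747     0.6265     1.7108]
x = (I − A)⁻¹ d = adj(I−A)·d / det(I−A), with det(I−A) = 0.2075:
  x_1 = (0.4450·740 + 0.2650·100 + 0.1650·340) / 0.2075 = 411.90 / 0.2075 ≈ 1985.06
  x_2 = (0.0900·740 + 0.3800·100 + 0.0800·340) / 0.2075 = 131.80 / 0.2075 ≈ 635.18
  x_3 = (0.1400·740 + 0.1300·100 + 0.3550·340) / 0.2075 = 237.30 / 0.2075 ≈ 1143.61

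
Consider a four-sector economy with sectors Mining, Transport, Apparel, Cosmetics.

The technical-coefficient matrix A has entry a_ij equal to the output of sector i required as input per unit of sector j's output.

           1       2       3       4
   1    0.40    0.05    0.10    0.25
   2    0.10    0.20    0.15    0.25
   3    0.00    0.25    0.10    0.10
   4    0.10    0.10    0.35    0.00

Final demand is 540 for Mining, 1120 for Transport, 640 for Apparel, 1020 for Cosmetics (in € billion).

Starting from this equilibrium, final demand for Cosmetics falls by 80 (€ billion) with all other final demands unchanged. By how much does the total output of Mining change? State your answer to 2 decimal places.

Δx_1 = -47.14

I − A =
  [   0.60    -0.05    -0.10    -0.25]
  [  -0.10     0.80    -0.15    -0.25]
  [   0.00    -0.25     0.90    -0.10]
  [  -0.10    -0.10    -0.35     1.00]
Compute the cofactors C_ij = (−1)^(i+j)·(3×3 minor ij) of I−A; the adjugate is their transpose:
adj(I−A) = Cᵀ =
  [ 0.608625   0.113625   0.163125   0.196875]
  [ 0.110500   0.495500   0.160000   0.167500]
  [ 0.040250   0.150250   0.436250   0.091250]
  [ 0.086000   0.113500   0.185000   0.402500]
det(I−A) = Σ_j (I−A)_1j·C_1j = (0.60)(0.608625) + (-0.05)(0.110500) + (-0.10)(0.040250) + (-0.25)(0.086000) = 0.334125
(I − A)⁻¹ = adj(I−A) / det(I−A) ≈
  [   1.8215     0.3401     0.4882     0.5892]
  [   0.3307     1.4830     0.4789     0.5013]
  [   0.1205     0.4497     1.3056     0.2731]
  [   0.2574     0.3397     0.5537     1.2046]
Δx = (I − A)⁻¹ Δd with Δd having -80 in the Cosmetics component and 0 elsewhere.
So Δx_1 = L_14 · (-80), where L_14 = adj(I−A)_14 / det(I−A) = 0.196875 / 0.334125.
Δx_1 = 0.196875 × (-80) / 0.334125 = -15.75 / 0.334125 ≈ -47.14.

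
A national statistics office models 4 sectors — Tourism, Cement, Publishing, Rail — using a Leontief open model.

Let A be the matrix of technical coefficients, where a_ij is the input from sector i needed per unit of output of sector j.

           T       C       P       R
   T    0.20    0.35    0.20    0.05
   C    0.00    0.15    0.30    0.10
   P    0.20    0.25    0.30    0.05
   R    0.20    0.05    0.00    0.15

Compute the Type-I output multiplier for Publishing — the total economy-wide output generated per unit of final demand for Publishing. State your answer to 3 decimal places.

I − A =
  [   0.80    -0.35    -0.20    -0.05]
  [   0.00     0.85    -0.30    -0.10]
  [  -0.20    -0.25     0.70    -0.05]
  [  -0.20    -0.05     0.00     0.85]
Compute the cofactors C_ij = (−1)^(i+j)·(3×3 minor ij) of I−A; the adjugate is their transpose:
adj(I−A) = Cᵀ =
  [ 0.43775   0.25300   0.23350   0.06925]
  [ 0.06800   0.43300   0.20500   0.06700]
  [ 0.15700   0.23300   0.55850   0.06950]
  [ 0.10700   0.08500   0.06700   0.36100]
det(I−A) = Σ_j (I−A)_1j·C_1j = (0.80)(0.43775) + (-0.35)(0.06800) + (-0.20)(0.15700) + (-0.05)(0.10700) = 0.28965
(I − A)⁻¹ = adj(I−A) / det(I−A) ≈
  [   1.5113     0.8735     0.8061     0.2391]
  [   0.2348     1.4949     0.7078     0.2313]
  [   0.5420     0.8044     1.9282     0.2399]
  [   0.3694     0.2935     0.2313     1.2463]
The output multiplier for sector j is the column-j sum of the Leontief inverse (I − A)⁻¹ = adj(I−A) / det(I−A).
Column P of adj(I−A): (0.23350, 0.20500, 0.55850, 0.06700); det(I−A) = 0.28965.
m_P = (0.23350 + 0.20500 + 0.55850 + 0.06700) / 0.28965 = 1.064 / 0.28965 ≈ 3.673.

m_P = 3.673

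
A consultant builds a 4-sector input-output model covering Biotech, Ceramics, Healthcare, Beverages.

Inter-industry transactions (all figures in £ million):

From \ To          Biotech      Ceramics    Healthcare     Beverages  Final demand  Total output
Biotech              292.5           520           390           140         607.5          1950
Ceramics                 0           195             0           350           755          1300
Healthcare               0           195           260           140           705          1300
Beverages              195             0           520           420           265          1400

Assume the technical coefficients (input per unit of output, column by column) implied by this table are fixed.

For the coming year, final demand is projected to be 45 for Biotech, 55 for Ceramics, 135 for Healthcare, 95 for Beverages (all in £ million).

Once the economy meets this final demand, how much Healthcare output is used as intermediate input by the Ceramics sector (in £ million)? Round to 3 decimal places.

Technical coefficients a_ij = z_ij / X_j:
  a_11 = 292.5/1950 = 0.15, a_21 = 0/1950 = 0.00, a_31 = 0/1950 = 0.00, a_41 = 195/1950 = 0.10
  a_12 = 520/1300 = 0.40, a_22 = 195/1300 = 0.15, a_32 = 195/1300 = 0.15, a_42 = 0/1300 = 0.00
  a_13 = 390/1300 = 0.30, a_23 = 0/1300 = 0.00, a_33 = 260/1300 = 0.20, a_43 = 520/1300 = 0.40
  a_14 = 140/1400 = 0.10, a_24 = 350/1400 = 0.25, a_34 = 140/1400 = 0.10, a_44 = 420/1400 = 0.30
I − A =
  [   0.85    -0.40    -0.30    -0.10]
  [   0.00     0.85     0.00    -0.25]
  [   0.00    -0.15     0.80    -0.10]
  [  -0.10     0.00    -0.40     0.70]
Compute the cofactors C_ij = (−1)^(i+j)·(3×3 minor ij) of I−A; the adjugate is their transpose:
adj(I−A) = Cᵀ =
  [ 0.427000   0.245500   0.252500   0.184750]
  [ 0.020000   0.431000   0.092500   0.170000]
  [ 0.012250   0.091750   0.487250   0.104125]
  [ 0.068000   0.087500   0.314500   0.578000]
det(I−A) = Σ_j (I−A)_1j·C_1j = (0.85)(0.427000) + (-0.40)(0.020000) + (-0.30)(0.012250) + (-0.10)(0.068000) = 0.344475
(I − A)⁻¹ = adj(I−A) / det(I−A) ≈
  [   1.2396     0.7127     0.7330     0.5363]
  [   0.0581     1.2512     0.2685     0.4935]
  [   0.0356     0.2663     1.4145     0.3023]
  [   0.1974     0.2540     0.9130     1.6779]
First solve x = (I − A)⁻¹ d = adj(I−A)·d / det(I−A); in particular x_2 = (0.020000·45 + 0.431000·55 + 0.092500·135 + 0.170000·95) / 0.344475 = 53.2425 / 0.344475 ≈ 154.56129.
Intermediate flow from 3 to 2: z_32 = a_32 · x_2 = 0.15 × 53.2425 / 0.344475 = 7.986375 / 0.344475 ≈ 23.184.

z_32 = 23.184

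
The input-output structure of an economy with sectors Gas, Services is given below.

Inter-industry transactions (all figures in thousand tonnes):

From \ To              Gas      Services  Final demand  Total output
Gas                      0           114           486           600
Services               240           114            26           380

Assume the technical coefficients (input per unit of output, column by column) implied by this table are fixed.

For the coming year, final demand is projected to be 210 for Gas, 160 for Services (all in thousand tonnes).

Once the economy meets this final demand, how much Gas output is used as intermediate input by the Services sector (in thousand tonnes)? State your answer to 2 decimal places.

Technical coefficients a_ij = z_ij / X_j:
  a_11 = 0/600 = 0.00, a_21 = 240/600 = 0.40
  a_12 = 114/380 = 0.30, a_22 = 114/380 = 0.30
I − A =
  [   1.00    -0.30]
  [  -0.40     0.70]
det(I−A) = (1.00)(0.70) − (-0.30)(-0.40) = 0.5800
adj(I−A) = [[0.70, 0.30], [0.40, 1.00]]
(I − A)⁻¹ = adj(I−A) / det(I−A) ≈
  [   1.2069     0.5172]
  [   0.6897     1.7241]
First solve x = (I − A)⁻¹ d = adj(I−A)·d / det(I−A); in particular x_2 = (0.40·210 + 1.00·160) / 0.5800 = 244.00 / 0.5800 ≈ 420.6897.
Intermediate flow from 1 to 2: z_12 = a_12 · x_2 = 0.30 × 244.00 / 0.5800 = 73.20 / 0.5800 ≈ 126.21.

z_12 = 126.21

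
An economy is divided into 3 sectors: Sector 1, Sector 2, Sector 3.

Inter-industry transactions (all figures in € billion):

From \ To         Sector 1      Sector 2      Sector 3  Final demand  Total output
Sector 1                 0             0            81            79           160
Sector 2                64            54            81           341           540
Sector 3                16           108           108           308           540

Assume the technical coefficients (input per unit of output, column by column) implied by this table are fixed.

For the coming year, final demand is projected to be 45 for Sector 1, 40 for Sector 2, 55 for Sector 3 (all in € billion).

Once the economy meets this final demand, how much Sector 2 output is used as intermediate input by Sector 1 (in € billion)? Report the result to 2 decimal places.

Technical coefficients a_ij = z_ij / X_j:
  a_11 = 0/160 = 0.00, a_21 = 64/160 = 0.40, a_31 = 16/160 = 0.10
  a_12 = 0/540 = 0.00, a_22 = 54/540 = 0.10, a_32 = 108/540 = 0.20
  a_13 = 81/540 = 0.15, a_23 = 81/540 = 0.15, a_33 = 108/540 = 0.20
I − A =
  [   1.00     0.00    -0.15]
  [  -0.40     0.90    -0.15]
  [  -0.10    -0.20     0.80]
Cofactors of I−A, C_ij = (−1)^(i+j)·(minor ij) (rows/columns in the sector order above):
  C_11 = (0.90)(0.80) − (-0.15)(-0.20) = 0.6900
  C_12 = −[(-0.40)(0.80) − (-0.15)(-0.10)] = 0.3350
  C_13 = (-0.40)(-0.20) − (0.90)(-0.10) = 0.1700
  C_21 = −[(0.00)(0.80) − (-0.15)(-0.20)] = 0.0300
  C_22 = (1.00)(0.80) − (-0.15)(-0.10) = 0.7850
  C_23 = −[(1.00)(-0.20) − (0.00)(-0.10)] = 0.2000
  C_31 = (0.00)(-0.15) − (-0.15)(0.90) = 0.1350
  C_32 = −[(1.00)(-0.15) − (-0.15)(-0.40)] = 0.2100
  C_33 = (1.00)(0.90) − (0.00)(-0.40) = 0.9000
det(I−A) = Σ_j (I−A)_1j·C_1j = (1.00)(0.6900) + (0.00)(0.3350) + (-0.15)(0.1700) = 0.6645
adj(I−A) = Cᵀ =
  [ 0.6900   0.0300   0.1350]
  [ 0.3350   0.7850   0.2100]
  [ 0.1700   0.2000   0.9000]
(I − A)⁻¹ = adj(I−A) / det(I−A) ≈
  [   1.0384     0.0451     0.2032]
  [   0.5041     1.1813     0.3160]
  [   0.2558     0.3010     1.3544]
First solve x = (I − A)⁻¹ d = adj(I−A)·d / det(I−A); in particular x_1 = (0.6900·45 + 0.0300·40 + 0.1350·55) / 0.6645 = 39.675 / 0.6645 ≈ 59.7065.
Intermediate flow from 2 to 1: z_21 = a_21 · x_1 = 0.40 × 39.675 / 0.6645 = 15.87 / 0.6645 ≈ 23.88.

z_21 = 23.88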